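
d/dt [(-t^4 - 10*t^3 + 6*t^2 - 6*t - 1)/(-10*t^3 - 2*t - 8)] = (5*t^6 + 33*t^4 - 24*t^3 + 99*t^2 - 48*t + 23)/(2*(25*t^6 + 10*t^4 + 40*t^3 + t^2 + 8*t + 16))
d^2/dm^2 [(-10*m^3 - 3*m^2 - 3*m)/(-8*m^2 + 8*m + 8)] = 13*m*(2*m^2 + 3*m + 3)/(4*(m^6 - 3*m^5 + 5*m^3 - 3*m - 1))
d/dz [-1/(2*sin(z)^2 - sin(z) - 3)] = (4*sin(z) - 1)*cos(z)/(sin(z) + cos(2*z) + 2)^2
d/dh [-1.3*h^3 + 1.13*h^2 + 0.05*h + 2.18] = -3.9*h^2 + 2.26*h + 0.05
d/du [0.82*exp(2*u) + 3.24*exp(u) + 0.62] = (1.64*exp(u) + 3.24)*exp(u)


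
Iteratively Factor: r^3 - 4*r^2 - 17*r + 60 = (r - 3)*(r^2 - r - 20) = (r - 5)*(r - 3)*(r + 4)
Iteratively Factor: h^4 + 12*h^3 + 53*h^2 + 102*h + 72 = (h + 3)*(h^3 + 9*h^2 + 26*h + 24) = (h + 3)^2*(h^2 + 6*h + 8) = (h + 2)*(h + 3)^2*(h + 4)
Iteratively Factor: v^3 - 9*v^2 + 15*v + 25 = (v - 5)*(v^2 - 4*v - 5) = (v - 5)*(v + 1)*(v - 5)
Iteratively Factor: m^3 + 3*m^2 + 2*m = (m + 2)*(m^2 + m) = (m + 1)*(m + 2)*(m)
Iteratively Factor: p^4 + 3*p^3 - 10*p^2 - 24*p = (p + 4)*(p^3 - p^2 - 6*p) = (p + 2)*(p + 4)*(p^2 - 3*p) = (p - 3)*(p + 2)*(p + 4)*(p)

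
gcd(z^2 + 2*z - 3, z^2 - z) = z - 1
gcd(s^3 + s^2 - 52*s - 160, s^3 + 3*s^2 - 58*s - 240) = s^2 - 3*s - 40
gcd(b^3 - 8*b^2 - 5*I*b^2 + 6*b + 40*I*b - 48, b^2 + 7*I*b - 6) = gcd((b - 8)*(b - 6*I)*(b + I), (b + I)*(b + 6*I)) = b + I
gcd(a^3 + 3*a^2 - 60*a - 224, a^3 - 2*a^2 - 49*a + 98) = a + 7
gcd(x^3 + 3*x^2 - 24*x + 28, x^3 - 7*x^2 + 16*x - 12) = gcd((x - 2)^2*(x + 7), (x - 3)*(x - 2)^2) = x^2 - 4*x + 4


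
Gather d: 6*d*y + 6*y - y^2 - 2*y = 6*d*y - y^2 + 4*y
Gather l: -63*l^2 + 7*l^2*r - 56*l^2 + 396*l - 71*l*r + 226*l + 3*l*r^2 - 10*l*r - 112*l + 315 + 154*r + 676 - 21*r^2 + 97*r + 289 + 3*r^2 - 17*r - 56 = l^2*(7*r - 119) + l*(3*r^2 - 81*r + 510) - 18*r^2 + 234*r + 1224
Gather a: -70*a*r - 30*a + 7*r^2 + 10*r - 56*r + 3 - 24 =a*(-70*r - 30) + 7*r^2 - 46*r - 21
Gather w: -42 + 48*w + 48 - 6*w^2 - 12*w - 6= -6*w^2 + 36*w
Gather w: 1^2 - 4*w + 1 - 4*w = 2 - 8*w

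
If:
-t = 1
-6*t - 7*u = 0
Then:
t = -1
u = 6/7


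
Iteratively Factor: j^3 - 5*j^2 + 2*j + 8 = (j - 4)*(j^2 - j - 2) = (j - 4)*(j - 2)*(j + 1)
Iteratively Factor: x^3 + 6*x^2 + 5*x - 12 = (x - 1)*(x^2 + 7*x + 12) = (x - 1)*(x + 4)*(x + 3)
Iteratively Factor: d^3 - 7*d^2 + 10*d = (d - 5)*(d^2 - 2*d) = (d - 5)*(d - 2)*(d)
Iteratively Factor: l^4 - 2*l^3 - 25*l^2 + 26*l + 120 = (l + 4)*(l^3 - 6*l^2 - l + 30) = (l - 5)*(l + 4)*(l^2 - l - 6) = (l - 5)*(l + 2)*(l + 4)*(l - 3)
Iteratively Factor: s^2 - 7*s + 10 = (s - 5)*(s - 2)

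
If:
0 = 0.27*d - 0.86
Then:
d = 3.19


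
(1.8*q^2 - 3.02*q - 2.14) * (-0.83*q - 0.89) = -1.494*q^3 + 0.9046*q^2 + 4.464*q + 1.9046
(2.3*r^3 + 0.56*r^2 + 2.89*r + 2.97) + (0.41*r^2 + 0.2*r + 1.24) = 2.3*r^3 + 0.97*r^2 + 3.09*r + 4.21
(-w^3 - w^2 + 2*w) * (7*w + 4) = -7*w^4 - 11*w^3 + 10*w^2 + 8*w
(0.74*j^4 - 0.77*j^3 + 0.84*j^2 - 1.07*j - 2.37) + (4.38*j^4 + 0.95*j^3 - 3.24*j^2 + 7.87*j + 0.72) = 5.12*j^4 + 0.18*j^3 - 2.4*j^2 + 6.8*j - 1.65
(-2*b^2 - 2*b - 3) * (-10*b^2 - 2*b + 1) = 20*b^4 + 24*b^3 + 32*b^2 + 4*b - 3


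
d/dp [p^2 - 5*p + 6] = 2*p - 5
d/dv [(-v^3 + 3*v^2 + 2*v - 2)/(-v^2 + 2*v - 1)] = (v^3 - 3*v^2 + 8*v - 2)/(v^3 - 3*v^2 + 3*v - 1)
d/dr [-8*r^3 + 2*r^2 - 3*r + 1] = -24*r^2 + 4*r - 3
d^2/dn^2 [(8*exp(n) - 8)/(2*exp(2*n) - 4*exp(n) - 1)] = (32*exp(4*n) - 64*exp(3*n) + 288*exp(2*n) - 224*exp(n) + 40)*exp(n)/(8*exp(6*n) - 48*exp(5*n) + 84*exp(4*n) - 16*exp(3*n) - 42*exp(2*n) - 12*exp(n) - 1)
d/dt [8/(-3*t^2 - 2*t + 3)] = 16*(3*t + 1)/(3*t^2 + 2*t - 3)^2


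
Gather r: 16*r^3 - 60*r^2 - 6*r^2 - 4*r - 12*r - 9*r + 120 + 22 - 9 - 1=16*r^3 - 66*r^2 - 25*r + 132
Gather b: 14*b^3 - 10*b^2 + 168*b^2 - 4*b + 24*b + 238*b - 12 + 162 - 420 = 14*b^3 + 158*b^2 + 258*b - 270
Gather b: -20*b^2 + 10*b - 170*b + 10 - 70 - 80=-20*b^2 - 160*b - 140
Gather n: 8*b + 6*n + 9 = 8*b + 6*n + 9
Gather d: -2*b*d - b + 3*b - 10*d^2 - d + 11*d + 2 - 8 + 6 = 2*b - 10*d^2 + d*(10 - 2*b)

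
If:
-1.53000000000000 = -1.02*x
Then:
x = 1.50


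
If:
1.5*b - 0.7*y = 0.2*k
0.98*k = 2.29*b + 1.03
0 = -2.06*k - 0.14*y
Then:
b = -0.42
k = 0.06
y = -0.92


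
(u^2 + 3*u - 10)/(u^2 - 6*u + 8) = (u + 5)/(u - 4)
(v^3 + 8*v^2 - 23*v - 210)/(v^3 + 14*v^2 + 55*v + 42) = (v - 5)/(v + 1)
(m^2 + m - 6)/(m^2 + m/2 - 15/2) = 2*(m - 2)/(2*m - 5)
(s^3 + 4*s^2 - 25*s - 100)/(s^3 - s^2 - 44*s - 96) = (s^2 - 25)/(s^2 - 5*s - 24)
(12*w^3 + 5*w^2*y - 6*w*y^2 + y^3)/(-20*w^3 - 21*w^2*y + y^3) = (12*w^2 - 7*w*y + y^2)/(-20*w^2 - w*y + y^2)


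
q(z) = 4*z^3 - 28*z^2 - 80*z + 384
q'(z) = 12*z^2 - 56*z - 80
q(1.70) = 186.73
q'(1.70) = -140.52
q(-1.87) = 409.53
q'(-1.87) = 66.68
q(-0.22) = 400.20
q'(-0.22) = -67.10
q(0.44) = 343.72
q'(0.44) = -102.32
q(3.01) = -1.40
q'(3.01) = -139.84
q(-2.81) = 298.96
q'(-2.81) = 172.11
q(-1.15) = 432.89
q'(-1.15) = 0.27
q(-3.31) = 196.97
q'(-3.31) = 236.83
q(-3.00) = 264.00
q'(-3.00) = 196.00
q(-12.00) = -9600.00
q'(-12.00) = 2320.00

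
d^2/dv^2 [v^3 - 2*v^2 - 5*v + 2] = 6*v - 4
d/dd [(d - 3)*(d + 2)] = 2*d - 1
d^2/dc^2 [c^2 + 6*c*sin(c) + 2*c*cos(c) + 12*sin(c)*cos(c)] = -6*c*sin(c) - 2*c*cos(c) - 4*sin(c) - 24*sin(2*c) + 12*cos(c) + 2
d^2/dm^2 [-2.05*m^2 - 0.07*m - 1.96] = -4.10000000000000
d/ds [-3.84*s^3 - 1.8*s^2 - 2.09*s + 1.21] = -11.52*s^2 - 3.6*s - 2.09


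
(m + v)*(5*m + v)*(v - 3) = 5*m^2*v - 15*m^2 + 6*m*v^2 - 18*m*v + v^3 - 3*v^2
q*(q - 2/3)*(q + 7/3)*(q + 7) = q^4 + 26*q^3/3 + 91*q^2/9 - 98*q/9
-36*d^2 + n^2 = (-6*d + n)*(6*d + n)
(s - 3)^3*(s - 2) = s^4 - 11*s^3 + 45*s^2 - 81*s + 54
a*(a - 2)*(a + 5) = a^3 + 3*a^2 - 10*a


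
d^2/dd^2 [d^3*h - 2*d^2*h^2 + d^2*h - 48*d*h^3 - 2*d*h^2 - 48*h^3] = 2*h*(3*d - 2*h + 1)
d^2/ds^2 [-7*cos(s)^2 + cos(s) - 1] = -cos(s) + 14*cos(2*s)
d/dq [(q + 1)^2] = 2*q + 2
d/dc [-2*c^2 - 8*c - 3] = -4*c - 8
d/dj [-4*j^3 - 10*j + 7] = -12*j^2 - 10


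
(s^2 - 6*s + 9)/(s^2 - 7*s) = (s^2 - 6*s + 9)/(s*(s - 7))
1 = 1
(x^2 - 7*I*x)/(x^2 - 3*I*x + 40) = x*(x - 7*I)/(x^2 - 3*I*x + 40)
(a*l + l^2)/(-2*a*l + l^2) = (-a - l)/(2*a - l)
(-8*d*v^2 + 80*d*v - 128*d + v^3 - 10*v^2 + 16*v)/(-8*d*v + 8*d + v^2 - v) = (v^2 - 10*v + 16)/(v - 1)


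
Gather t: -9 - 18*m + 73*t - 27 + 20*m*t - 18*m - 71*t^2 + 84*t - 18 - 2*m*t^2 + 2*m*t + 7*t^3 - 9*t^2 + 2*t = -36*m + 7*t^3 + t^2*(-2*m - 80) + t*(22*m + 159) - 54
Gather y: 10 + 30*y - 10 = 30*y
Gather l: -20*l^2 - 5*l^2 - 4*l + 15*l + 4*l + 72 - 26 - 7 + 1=-25*l^2 + 15*l + 40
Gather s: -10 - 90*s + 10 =-90*s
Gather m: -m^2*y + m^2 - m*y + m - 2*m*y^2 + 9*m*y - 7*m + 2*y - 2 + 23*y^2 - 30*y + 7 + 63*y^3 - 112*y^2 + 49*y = m^2*(1 - y) + m*(-2*y^2 + 8*y - 6) + 63*y^3 - 89*y^2 + 21*y + 5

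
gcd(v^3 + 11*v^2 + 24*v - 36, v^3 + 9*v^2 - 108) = v^2 + 12*v + 36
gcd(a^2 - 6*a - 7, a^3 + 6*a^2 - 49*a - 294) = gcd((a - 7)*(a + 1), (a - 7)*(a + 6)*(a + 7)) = a - 7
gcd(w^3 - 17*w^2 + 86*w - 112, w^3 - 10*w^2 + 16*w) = w^2 - 10*w + 16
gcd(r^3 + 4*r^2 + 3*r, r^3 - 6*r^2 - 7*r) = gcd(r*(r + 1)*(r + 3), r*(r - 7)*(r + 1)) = r^2 + r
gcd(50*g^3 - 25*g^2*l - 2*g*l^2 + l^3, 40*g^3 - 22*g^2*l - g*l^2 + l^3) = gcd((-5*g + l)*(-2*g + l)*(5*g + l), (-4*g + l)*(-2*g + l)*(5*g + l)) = 10*g^2 - 3*g*l - l^2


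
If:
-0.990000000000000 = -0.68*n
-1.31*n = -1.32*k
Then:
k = 1.44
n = 1.46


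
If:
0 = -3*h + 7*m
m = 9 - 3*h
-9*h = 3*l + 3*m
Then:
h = 21/8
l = -9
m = 9/8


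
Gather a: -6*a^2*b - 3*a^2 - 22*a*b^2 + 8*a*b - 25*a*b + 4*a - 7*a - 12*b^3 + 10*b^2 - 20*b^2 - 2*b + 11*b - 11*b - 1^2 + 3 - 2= a^2*(-6*b - 3) + a*(-22*b^2 - 17*b - 3) - 12*b^3 - 10*b^2 - 2*b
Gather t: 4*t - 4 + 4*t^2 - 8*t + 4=4*t^2 - 4*t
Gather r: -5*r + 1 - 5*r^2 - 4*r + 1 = -5*r^2 - 9*r + 2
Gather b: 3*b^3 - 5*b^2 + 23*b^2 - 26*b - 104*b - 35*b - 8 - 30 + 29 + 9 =3*b^3 + 18*b^2 - 165*b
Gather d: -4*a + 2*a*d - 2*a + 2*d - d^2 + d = -6*a - d^2 + d*(2*a + 3)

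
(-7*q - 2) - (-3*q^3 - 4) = 3*q^3 - 7*q + 2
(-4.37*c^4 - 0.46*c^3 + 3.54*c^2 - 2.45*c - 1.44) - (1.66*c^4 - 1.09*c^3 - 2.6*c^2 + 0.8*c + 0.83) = -6.03*c^4 + 0.63*c^3 + 6.14*c^2 - 3.25*c - 2.27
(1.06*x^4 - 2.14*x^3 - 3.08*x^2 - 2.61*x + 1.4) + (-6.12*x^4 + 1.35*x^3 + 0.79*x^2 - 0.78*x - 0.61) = -5.06*x^4 - 0.79*x^3 - 2.29*x^2 - 3.39*x + 0.79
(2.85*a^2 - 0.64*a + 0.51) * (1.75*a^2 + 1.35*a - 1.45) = 4.9875*a^4 + 2.7275*a^3 - 4.104*a^2 + 1.6165*a - 0.7395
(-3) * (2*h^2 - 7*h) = -6*h^2 + 21*h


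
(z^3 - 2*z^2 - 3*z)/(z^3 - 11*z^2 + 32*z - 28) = z*(z^2 - 2*z - 3)/(z^3 - 11*z^2 + 32*z - 28)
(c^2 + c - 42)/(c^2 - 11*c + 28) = (c^2 + c - 42)/(c^2 - 11*c + 28)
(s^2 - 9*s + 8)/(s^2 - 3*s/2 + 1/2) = 2*(s - 8)/(2*s - 1)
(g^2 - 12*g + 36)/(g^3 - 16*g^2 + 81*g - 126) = (g - 6)/(g^2 - 10*g + 21)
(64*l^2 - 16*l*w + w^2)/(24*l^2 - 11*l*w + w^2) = (-8*l + w)/(-3*l + w)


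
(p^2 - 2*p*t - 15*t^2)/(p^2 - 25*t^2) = (p + 3*t)/(p + 5*t)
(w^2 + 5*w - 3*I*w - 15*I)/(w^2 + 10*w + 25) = (w - 3*I)/(w + 5)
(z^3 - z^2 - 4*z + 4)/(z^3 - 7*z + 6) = (z + 2)/(z + 3)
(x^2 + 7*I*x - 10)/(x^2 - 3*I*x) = (x^2 + 7*I*x - 10)/(x*(x - 3*I))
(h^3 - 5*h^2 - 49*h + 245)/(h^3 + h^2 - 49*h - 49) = (h - 5)/(h + 1)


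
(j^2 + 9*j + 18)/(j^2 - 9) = (j + 6)/(j - 3)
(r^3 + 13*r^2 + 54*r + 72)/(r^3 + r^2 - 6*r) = (r^2 + 10*r + 24)/(r*(r - 2))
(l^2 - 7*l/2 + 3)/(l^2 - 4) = (l - 3/2)/(l + 2)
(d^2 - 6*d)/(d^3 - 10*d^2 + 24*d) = 1/(d - 4)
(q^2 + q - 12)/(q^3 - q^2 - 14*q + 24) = 1/(q - 2)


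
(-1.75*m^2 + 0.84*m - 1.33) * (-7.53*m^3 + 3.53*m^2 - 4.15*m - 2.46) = 13.1775*m^5 - 12.5027*m^4 + 20.2426*m^3 - 3.8759*m^2 + 3.4531*m + 3.2718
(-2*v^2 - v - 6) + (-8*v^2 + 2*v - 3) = -10*v^2 + v - 9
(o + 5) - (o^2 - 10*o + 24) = -o^2 + 11*o - 19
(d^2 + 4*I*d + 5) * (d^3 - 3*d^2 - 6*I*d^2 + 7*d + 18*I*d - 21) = d^5 - 3*d^4 - 2*I*d^4 + 36*d^3 + 6*I*d^3 - 108*d^2 - 2*I*d^2 + 35*d + 6*I*d - 105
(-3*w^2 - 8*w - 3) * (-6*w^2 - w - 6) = 18*w^4 + 51*w^3 + 44*w^2 + 51*w + 18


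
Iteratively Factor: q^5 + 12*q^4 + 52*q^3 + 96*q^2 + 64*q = (q + 2)*(q^4 + 10*q^3 + 32*q^2 + 32*q) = (q + 2)^2*(q^3 + 8*q^2 + 16*q) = (q + 2)^2*(q + 4)*(q^2 + 4*q) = (q + 2)^2*(q + 4)^2*(q)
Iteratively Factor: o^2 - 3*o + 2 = (o - 1)*(o - 2)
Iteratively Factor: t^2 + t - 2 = (t - 1)*(t + 2)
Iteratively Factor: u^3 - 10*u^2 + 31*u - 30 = (u - 2)*(u^2 - 8*u + 15) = (u - 3)*(u - 2)*(u - 5)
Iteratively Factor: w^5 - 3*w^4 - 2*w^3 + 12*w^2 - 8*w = (w - 1)*(w^4 - 2*w^3 - 4*w^2 + 8*w) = w*(w - 1)*(w^3 - 2*w^2 - 4*w + 8) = w*(w - 2)*(w - 1)*(w^2 - 4) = w*(w - 2)*(w - 1)*(w + 2)*(w - 2)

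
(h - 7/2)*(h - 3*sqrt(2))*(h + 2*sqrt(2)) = h^3 - 7*h^2/2 - sqrt(2)*h^2 - 12*h + 7*sqrt(2)*h/2 + 42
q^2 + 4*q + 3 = (q + 1)*(q + 3)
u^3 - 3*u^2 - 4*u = u*(u - 4)*(u + 1)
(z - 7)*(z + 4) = z^2 - 3*z - 28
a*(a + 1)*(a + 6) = a^3 + 7*a^2 + 6*a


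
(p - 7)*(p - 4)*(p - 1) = p^3 - 12*p^2 + 39*p - 28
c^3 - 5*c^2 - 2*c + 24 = (c - 4)*(c - 3)*(c + 2)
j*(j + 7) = j^2 + 7*j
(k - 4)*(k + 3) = k^2 - k - 12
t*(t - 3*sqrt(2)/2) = t^2 - 3*sqrt(2)*t/2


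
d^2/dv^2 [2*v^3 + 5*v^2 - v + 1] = 12*v + 10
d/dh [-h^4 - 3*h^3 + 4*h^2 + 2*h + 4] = -4*h^3 - 9*h^2 + 8*h + 2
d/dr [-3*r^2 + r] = 1 - 6*r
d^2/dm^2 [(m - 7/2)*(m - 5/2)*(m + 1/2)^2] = 12*m^2 - 30*m + 6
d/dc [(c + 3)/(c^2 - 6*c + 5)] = (c^2 - 6*c - 2*(c - 3)*(c + 3) + 5)/(c^2 - 6*c + 5)^2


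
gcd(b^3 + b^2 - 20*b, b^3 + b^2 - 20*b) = b^3 + b^2 - 20*b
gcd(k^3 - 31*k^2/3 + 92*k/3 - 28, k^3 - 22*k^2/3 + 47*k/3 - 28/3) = k - 7/3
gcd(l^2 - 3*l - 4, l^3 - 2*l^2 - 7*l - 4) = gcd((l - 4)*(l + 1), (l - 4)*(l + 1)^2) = l^2 - 3*l - 4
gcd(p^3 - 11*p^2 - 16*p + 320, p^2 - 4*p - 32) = p - 8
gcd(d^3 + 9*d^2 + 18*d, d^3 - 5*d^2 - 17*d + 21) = d + 3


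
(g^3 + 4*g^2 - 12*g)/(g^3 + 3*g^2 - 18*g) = (g - 2)/(g - 3)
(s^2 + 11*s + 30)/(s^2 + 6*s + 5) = (s + 6)/(s + 1)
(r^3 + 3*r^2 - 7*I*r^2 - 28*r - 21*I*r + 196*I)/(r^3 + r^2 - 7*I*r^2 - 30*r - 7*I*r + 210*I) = (r^2 + 3*r - 28)/(r^2 + r - 30)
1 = 1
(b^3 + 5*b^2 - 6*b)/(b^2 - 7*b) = (b^2 + 5*b - 6)/(b - 7)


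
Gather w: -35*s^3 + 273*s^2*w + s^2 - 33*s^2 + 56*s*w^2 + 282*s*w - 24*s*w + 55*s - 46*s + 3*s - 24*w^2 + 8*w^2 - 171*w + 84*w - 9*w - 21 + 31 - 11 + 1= -35*s^3 - 32*s^2 + 12*s + w^2*(56*s - 16) + w*(273*s^2 + 258*s - 96)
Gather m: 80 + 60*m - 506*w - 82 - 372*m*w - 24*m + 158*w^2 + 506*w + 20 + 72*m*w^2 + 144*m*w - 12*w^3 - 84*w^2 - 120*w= m*(72*w^2 - 228*w + 36) - 12*w^3 + 74*w^2 - 120*w + 18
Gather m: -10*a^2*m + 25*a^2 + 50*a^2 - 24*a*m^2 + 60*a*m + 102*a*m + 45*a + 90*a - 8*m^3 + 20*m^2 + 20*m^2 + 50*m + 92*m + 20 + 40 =75*a^2 + 135*a - 8*m^3 + m^2*(40 - 24*a) + m*(-10*a^2 + 162*a + 142) + 60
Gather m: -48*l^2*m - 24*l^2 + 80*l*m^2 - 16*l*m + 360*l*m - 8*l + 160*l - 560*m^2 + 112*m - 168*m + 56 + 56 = -24*l^2 + 152*l + m^2*(80*l - 560) + m*(-48*l^2 + 344*l - 56) + 112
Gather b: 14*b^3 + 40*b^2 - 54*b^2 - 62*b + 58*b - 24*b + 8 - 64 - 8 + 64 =14*b^3 - 14*b^2 - 28*b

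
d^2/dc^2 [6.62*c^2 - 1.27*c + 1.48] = 13.2400000000000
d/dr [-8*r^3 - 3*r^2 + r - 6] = -24*r^2 - 6*r + 1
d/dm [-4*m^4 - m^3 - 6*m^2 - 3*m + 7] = -16*m^3 - 3*m^2 - 12*m - 3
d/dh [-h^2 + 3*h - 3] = 3 - 2*h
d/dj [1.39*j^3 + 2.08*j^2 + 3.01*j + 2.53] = 4.17*j^2 + 4.16*j + 3.01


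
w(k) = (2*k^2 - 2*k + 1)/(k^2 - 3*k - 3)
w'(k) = (3 - 2*k)*(2*k^2 - 2*k + 1)/(k^2 - 3*k - 3)^2 + (4*k - 2)/(k^2 - 3*k - 3)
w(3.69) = -45.94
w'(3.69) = -471.42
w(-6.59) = 1.68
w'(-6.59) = -0.02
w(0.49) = -0.12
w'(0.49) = 0.07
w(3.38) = -9.96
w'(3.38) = -28.55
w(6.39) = 3.74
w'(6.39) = -0.70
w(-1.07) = 4.01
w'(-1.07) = 10.57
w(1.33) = -0.36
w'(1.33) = -0.61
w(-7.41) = 1.69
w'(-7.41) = -0.02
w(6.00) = 4.07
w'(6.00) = -0.97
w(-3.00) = 1.67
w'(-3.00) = 0.07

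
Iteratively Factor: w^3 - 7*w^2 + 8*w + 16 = (w + 1)*(w^2 - 8*w + 16) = (w - 4)*(w + 1)*(w - 4)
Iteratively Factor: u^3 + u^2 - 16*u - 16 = (u - 4)*(u^2 + 5*u + 4) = (u - 4)*(u + 4)*(u + 1)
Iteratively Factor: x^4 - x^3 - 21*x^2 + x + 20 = (x + 4)*(x^3 - 5*x^2 - x + 5) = (x - 1)*(x + 4)*(x^2 - 4*x - 5) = (x - 5)*(x - 1)*(x + 4)*(x + 1)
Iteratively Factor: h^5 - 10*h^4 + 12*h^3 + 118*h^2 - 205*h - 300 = (h - 5)*(h^4 - 5*h^3 - 13*h^2 + 53*h + 60) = (h - 5)*(h + 1)*(h^3 - 6*h^2 - 7*h + 60) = (h - 5)*(h - 4)*(h + 1)*(h^2 - 2*h - 15) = (h - 5)^2*(h - 4)*(h + 1)*(h + 3)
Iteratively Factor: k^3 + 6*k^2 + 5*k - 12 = (k + 3)*(k^2 + 3*k - 4) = (k - 1)*(k + 3)*(k + 4)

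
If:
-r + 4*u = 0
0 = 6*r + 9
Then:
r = -3/2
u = -3/8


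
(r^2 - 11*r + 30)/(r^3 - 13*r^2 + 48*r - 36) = (r - 5)/(r^2 - 7*r + 6)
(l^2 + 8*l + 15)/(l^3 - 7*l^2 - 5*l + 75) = (l + 5)/(l^2 - 10*l + 25)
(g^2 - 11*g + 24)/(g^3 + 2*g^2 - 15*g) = (g - 8)/(g*(g + 5))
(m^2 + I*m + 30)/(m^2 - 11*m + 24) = (m^2 + I*m + 30)/(m^2 - 11*m + 24)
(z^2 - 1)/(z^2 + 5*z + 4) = (z - 1)/(z + 4)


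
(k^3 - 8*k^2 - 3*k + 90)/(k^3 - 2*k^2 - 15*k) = (k - 6)/k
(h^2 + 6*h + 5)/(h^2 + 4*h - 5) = (h + 1)/(h - 1)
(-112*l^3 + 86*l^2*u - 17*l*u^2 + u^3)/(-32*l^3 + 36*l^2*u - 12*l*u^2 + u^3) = (-7*l + u)/(-2*l + u)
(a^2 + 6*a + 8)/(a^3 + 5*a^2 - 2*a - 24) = (a + 2)/(a^2 + a - 6)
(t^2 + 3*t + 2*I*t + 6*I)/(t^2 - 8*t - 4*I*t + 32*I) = (t^2 + t*(3 + 2*I) + 6*I)/(t^2 - 4*t*(2 + I) + 32*I)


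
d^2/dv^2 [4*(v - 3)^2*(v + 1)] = 24*v - 40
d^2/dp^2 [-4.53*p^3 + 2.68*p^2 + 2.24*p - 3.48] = 5.36 - 27.18*p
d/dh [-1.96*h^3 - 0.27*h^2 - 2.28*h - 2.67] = -5.88*h^2 - 0.54*h - 2.28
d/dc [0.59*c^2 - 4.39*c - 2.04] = 1.18*c - 4.39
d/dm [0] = 0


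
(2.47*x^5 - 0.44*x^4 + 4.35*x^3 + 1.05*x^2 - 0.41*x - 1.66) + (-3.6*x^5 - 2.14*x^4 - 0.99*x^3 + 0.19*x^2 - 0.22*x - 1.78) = -1.13*x^5 - 2.58*x^4 + 3.36*x^3 + 1.24*x^2 - 0.63*x - 3.44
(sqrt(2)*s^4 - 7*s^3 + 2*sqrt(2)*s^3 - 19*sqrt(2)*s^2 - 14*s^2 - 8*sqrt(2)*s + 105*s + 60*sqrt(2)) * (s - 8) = sqrt(2)*s^5 - 6*sqrt(2)*s^4 - 7*s^4 - 35*sqrt(2)*s^3 + 42*s^3 + 144*sqrt(2)*s^2 + 217*s^2 - 840*s + 124*sqrt(2)*s - 480*sqrt(2)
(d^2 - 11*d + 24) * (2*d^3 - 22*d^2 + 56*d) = 2*d^5 - 44*d^4 + 346*d^3 - 1144*d^2 + 1344*d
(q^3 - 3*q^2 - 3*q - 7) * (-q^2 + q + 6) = -q^5 + 4*q^4 + 6*q^3 - 14*q^2 - 25*q - 42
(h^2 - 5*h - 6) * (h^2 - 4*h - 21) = h^4 - 9*h^3 - 7*h^2 + 129*h + 126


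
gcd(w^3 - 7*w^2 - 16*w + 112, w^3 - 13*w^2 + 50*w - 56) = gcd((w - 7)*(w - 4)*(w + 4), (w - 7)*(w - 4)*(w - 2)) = w^2 - 11*w + 28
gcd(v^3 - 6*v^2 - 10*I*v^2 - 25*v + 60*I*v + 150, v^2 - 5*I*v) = v - 5*I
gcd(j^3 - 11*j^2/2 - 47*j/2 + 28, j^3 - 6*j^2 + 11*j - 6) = j - 1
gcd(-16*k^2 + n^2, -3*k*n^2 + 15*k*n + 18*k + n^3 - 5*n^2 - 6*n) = 1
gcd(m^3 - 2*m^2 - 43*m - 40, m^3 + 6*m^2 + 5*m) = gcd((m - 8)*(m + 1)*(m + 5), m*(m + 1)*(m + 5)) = m^2 + 6*m + 5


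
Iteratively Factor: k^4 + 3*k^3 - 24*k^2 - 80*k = (k + 4)*(k^3 - k^2 - 20*k) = k*(k + 4)*(k^2 - k - 20) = k*(k + 4)^2*(k - 5)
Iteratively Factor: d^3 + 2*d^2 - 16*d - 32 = (d + 2)*(d^2 - 16) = (d - 4)*(d + 2)*(d + 4)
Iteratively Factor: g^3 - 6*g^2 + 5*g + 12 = (g - 3)*(g^2 - 3*g - 4) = (g - 3)*(g + 1)*(g - 4)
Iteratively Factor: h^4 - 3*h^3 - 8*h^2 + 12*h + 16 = (h + 2)*(h^3 - 5*h^2 + 2*h + 8) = (h - 4)*(h + 2)*(h^2 - h - 2) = (h - 4)*(h + 1)*(h + 2)*(h - 2)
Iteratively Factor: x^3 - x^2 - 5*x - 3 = (x - 3)*(x^2 + 2*x + 1) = (x - 3)*(x + 1)*(x + 1)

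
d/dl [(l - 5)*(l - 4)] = 2*l - 9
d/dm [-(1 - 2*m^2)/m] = 2 + m^(-2)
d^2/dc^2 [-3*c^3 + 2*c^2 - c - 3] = 4 - 18*c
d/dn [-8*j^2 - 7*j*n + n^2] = -7*j + 2*n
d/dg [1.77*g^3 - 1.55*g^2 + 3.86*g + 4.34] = 5.31*g^2 - 3.1*g + 3.86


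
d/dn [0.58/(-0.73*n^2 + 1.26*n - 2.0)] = (0.8468*n - 0.7308)/(0.73*n^2 - 1.26*n + 2.0)^2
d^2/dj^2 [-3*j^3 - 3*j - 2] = -18*j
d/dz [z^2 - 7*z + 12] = 2*z - 7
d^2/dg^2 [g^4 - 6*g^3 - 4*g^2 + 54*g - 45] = 12*g^2 - 36*g - 8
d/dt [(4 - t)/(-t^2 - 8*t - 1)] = (t^2 + 8*t - 2*(t - 4)*(t + 4) + 1)/(t^2 + 8*t + 1)^2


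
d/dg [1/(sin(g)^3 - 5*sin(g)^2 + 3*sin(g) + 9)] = (1 - 3*sin(g))*cos(g)/((sin(g) - 3)^3*(sin(g) + 1)^2)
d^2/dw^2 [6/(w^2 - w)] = 12*(-w*(w - 1) + (2*w - 1)^2)/(w^3*(w - 1)^3)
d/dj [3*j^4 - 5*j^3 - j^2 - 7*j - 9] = 12*j^3 - 15*j^2 - 2*j - 7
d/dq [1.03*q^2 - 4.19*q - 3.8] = 2.06*q - 4.19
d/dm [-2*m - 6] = -2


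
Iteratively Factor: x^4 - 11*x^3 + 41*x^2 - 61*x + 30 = (x - 3)*(x^3 - 8*x^2 + 17*x - 10) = (x - 3)*(x - 2)*(x^2 - 6*x + 5) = (x - 3)*(x - 2)*(x - 1)*(x - 5)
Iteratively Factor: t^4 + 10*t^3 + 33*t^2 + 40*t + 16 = (t + 1)*(t^3 + 9*t^2 + 24*t + 16) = (t + 1)^2*(t^2 + 8*t + 16) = (t + 1)^2*(t + 4)*(t + 4)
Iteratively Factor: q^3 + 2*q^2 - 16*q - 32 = (q - 4)*(q^2 + 6*q + 8) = (q - 4)*(q + 2)*(q + 4)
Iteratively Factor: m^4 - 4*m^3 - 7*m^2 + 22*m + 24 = (m + 1)*(m^3 - 5*m^2 - 2*m + 24) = (m - 3)*(m + 1)*(m^2 - 2*m - 8) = (m - 4)*(m - 3)*(m + 1)*(m + 2)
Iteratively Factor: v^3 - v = (v + 1)*(v^2 - v) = (v - 1)*(v + 1)*(v)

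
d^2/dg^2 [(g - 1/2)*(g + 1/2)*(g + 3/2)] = 6*g + 3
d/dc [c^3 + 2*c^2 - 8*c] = 3*c^2 + 4*c - 8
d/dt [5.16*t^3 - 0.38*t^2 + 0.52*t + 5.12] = 15.48*t^2 - 0.76*t + 0.52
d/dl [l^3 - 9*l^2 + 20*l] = 3*l^2 - 18*l + 20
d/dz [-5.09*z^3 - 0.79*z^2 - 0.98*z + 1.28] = -15.27*z^2 - 1.58*z - 0.98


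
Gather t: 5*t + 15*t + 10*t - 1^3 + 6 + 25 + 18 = 30*t + 48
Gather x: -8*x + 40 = 40 - 8*x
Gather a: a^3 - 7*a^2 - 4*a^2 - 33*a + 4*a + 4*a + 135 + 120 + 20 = a^3 - 11*a^2 - 25*a + 275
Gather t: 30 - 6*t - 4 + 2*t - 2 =24 - 4*t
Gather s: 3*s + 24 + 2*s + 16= 5*s + 40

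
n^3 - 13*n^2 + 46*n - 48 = (n - 8)*(n - 3)*(n - 2)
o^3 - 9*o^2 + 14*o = o*(o - 7)*(o - 2)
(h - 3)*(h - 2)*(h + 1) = h^3 - 4*h^2 + h + 6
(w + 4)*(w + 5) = w^2 + 9*w + 20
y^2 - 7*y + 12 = (y - 4)*(y - 3)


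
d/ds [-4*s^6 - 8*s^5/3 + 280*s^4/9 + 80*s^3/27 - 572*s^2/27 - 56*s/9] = -24*s^5 - 40*s^4/3 + 1120*s^3/9 + 80*s^2/9 - 1144*s/27 - 56/9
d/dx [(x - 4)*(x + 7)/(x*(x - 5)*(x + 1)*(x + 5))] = 2*(-x^5 - 5*x^4 + 53*x^3 + 67*x^2 - 700*x - 350)/(x^2*(x^6 + 2*x^5 - 49*x^4 - 100*x^3 + 575*x^2 + 1250*x + 625))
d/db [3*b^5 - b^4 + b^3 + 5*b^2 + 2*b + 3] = 15*b^4 - 4*b^3 + 3*b^2 + 10*b + 2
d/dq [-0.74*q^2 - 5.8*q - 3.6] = -1.48*q - 5.8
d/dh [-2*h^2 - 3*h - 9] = -4*h - 3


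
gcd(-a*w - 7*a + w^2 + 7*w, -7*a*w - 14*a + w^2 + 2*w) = 1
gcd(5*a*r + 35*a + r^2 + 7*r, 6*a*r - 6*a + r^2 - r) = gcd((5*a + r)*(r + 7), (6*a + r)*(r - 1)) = 1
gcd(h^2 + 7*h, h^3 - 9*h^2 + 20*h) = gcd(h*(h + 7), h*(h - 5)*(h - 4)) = h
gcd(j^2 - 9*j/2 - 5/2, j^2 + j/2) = j + 1/2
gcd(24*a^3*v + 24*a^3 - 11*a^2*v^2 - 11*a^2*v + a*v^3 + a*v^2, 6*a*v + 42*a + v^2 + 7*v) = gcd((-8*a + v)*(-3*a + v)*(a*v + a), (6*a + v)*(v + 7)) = 1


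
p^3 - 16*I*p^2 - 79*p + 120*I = (p - 8*I)*(p - 5*I)*(p - 3*I)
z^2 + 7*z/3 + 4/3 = (z + 1)*(z + 4/3)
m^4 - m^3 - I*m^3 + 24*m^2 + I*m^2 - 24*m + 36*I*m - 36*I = (m - 1)*(m - 6*I)*(m + 2*I)*(m + 3*I)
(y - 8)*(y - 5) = y^2 - 13*y + 40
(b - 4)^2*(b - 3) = b^3 - 11*b^2 + 40*b - 48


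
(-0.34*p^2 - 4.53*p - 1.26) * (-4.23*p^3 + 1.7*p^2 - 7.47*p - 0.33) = 1.4382*p^5 + 18.5839*p^4 + 0.1686*p^3 + 31.8093*p^2 + 10.9071*p + 0.4158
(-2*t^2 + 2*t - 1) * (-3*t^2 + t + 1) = 6*t^4 - 8*t^3 + 3*t^2 + t - 1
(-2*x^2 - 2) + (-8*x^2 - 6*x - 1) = -10*x^2 - 6*x - 3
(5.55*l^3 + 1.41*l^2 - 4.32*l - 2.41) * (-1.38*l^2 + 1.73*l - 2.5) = -7.659*l^5 + 7.6557*l^4 - 5.4741*l^3 - 7.6728*l^2 + 6.6307*l + 6.025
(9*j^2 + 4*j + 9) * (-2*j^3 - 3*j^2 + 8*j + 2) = -18*j^5 - 35*j^4 + 42*j^3 + 23*j^2 + 80*j + 18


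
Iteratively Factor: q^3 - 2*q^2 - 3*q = (q)*(q^2 - 2*q - 3) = q*(q + 1)*(q - 3)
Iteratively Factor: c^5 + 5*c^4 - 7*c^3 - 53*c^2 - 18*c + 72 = (c + 3)*(c^4 + 2*c^3 - 13*c^2 - 14*c + 24) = (c - 3)*(c + 3)*(c^3 + 5*c^2 + 2*c - 8) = (c - 3)*(c + 2)*(c + 3)*(c^2 + 3*c - 4) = (c - 3)*(c + 2)*(c + 3)*(c + 4)*(c - 1)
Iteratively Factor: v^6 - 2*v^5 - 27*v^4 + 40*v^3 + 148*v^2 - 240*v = (v - 2)*(v^5 - 27*v^3 - 14*v^2 + 120*v) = (v - 2)*(v + 3)*(v^4 - 3*v^3 - 18*v^2 + 40*v) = (v - 2)*(v + 3)*(v + 4)*(v^3 - 7*v^2 + 10*v) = (v - 5)*(v - 2)*(v + 3)*(v + 4)*(v^2 - 2*v) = v*(v - 5)*(v - 2)*(v + 3)*(v + 4)*(v - 2)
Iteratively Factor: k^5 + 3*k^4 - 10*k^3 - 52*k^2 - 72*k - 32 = (k + 2)*(k^4 + k^3 - 12*k^2 - 28*k - 16) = (k - 4)*(k + 2)*(k^3 + 5*k^2 + 8*k + 4) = (k - 4)*(k + 2)^2*(k^2 + 3*k + 2) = (k - 4)*(k + 1)*(k + 2)^2*(k + 2)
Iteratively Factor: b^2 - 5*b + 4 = (b - 1)*(b - 4)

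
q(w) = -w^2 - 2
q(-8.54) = -74.93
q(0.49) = -2.24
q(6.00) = -38.00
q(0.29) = -2.08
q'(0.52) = -1.04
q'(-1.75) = 3.50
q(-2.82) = -9.95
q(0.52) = -2.27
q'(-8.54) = 17.08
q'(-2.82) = 5.64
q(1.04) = -3.08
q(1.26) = -3.59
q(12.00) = -146.00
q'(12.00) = -24.00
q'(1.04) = -2.08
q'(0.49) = -0.98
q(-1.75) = -5.06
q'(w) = -2*w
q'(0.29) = -0.58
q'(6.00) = -12.00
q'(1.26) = -2.52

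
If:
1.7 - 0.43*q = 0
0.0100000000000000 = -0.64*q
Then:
No Solution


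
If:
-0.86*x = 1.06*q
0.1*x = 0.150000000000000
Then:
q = -1.22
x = 1.50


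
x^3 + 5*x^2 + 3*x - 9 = (x - 1)*(x + 3)^2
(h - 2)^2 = h^2 - 4*h + 4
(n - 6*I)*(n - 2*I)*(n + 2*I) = n^3 - 6*I*n^2 + 4*n - 24*I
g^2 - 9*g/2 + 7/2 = (g - 7/2)*(g - 1)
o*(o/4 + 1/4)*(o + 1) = o^3/4 + o^2/2 + o/4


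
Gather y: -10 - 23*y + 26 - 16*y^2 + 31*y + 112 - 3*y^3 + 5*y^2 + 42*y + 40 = -3*y^3 - 11*y^2 + 50*y + 168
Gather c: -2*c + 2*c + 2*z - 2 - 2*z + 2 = 0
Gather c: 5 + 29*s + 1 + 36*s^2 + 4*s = 36*s^2 + 33*s + 6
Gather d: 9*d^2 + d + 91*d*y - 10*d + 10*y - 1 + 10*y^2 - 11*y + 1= 9*d^2 + d*(91*y - 9) + 10*y^2 - y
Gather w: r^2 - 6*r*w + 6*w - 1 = r^2 + w*(6 - 6*r) - 1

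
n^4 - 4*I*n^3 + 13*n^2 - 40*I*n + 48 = (n - 4*I)^2*(n + I)*(n + 3*I)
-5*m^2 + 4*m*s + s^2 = (-m + s)*(5*m + s)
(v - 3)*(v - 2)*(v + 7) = v^3 + 2*v^2 - 29*v + 42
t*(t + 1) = t^2 + t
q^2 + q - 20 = (q - 4)*(q + 5)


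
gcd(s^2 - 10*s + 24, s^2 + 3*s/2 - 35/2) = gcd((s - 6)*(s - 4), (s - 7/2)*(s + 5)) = 1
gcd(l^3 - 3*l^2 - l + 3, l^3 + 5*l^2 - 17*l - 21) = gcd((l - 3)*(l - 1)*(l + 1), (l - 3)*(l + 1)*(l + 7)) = l^2 - 2*l - 3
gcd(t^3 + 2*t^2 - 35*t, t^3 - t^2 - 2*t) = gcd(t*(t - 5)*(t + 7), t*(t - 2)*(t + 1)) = t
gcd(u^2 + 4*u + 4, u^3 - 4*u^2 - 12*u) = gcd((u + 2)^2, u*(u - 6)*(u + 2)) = u + 2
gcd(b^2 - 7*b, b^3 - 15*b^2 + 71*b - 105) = b - 7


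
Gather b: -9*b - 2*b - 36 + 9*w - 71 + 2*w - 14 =-11*b + 11*w - 121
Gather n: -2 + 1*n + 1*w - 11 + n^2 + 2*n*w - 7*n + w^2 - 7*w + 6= n^2 + n*(2*w - 6) + w^2 - 6*w - 7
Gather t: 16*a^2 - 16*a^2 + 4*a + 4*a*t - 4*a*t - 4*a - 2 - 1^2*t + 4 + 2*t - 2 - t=0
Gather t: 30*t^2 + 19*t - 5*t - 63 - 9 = 30*t^2 + 14*t - 72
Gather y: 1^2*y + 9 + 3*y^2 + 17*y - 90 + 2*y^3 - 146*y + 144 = 2*y^3 + 3*y^2 - 128*y + 63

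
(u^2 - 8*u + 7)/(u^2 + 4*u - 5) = (u - 7)/(u + 5)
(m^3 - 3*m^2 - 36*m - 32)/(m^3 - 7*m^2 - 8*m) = (m + 4)/m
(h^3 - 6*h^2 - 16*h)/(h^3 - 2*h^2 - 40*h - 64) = h/(h + 4)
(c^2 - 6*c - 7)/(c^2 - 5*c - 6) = (c - 7)/(c - 6)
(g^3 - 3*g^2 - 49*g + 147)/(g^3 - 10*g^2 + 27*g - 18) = (g^2 - 49)/(g^2 - 7*g + 6)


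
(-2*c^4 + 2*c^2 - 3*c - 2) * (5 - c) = 2*c^5 - 10*c^4 - 2*c^3 + 13*c^2 - 13*c - 10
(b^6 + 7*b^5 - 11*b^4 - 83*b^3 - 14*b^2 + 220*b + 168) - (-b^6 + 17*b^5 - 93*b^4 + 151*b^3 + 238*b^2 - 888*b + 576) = 2*b^6 - 10*b^5 + 82*b^4 - 234*b^3 - 252*b^2 + 1108*b - 408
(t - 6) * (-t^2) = -t^3 + 6*t^2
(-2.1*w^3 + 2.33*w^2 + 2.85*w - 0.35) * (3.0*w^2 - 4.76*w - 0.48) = -6.3*w^5 + 16.986*w^4 - 1.5328*w^3 - 15.7344*w^2 + 0.298*w + 0.168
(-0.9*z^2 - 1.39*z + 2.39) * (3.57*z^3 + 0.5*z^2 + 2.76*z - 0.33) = -3.213*z^5 - 5.4123*z^4 + 5.3533*z^3 - 2.3444*z^2 + 7.0551*z - 0.7887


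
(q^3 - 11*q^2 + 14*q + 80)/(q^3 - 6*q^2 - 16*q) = (q - 5)/q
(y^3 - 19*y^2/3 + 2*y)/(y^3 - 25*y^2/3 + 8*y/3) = (y - 6)/(y - 8)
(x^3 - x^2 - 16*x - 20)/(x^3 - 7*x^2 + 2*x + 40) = (x + 2)/(x - 4)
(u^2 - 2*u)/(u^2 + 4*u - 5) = u*(u - 2)/(u^2 + 4*u - 5)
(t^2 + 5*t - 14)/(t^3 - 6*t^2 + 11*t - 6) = (t + 7)/(t^2 - 4*t + 3)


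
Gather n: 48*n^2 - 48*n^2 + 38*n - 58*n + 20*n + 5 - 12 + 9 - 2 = 0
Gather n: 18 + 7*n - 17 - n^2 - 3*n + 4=-n^2 + 4*n + 5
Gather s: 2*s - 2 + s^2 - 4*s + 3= s^2 - 2*s + 1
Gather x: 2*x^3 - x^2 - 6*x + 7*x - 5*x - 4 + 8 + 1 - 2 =2*x^3 - x^2 - 4*x + 3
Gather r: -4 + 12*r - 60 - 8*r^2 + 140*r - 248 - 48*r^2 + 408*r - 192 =-56*r^2 + 560*r - 504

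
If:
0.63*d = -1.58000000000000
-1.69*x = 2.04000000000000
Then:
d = -2.51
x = -1.21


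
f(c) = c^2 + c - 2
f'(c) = 2*c + 1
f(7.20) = 57.04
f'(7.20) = 15.40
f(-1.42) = -1.40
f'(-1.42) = -1.84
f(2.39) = 6.10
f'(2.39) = 5.78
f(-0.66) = -2.22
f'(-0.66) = -0.32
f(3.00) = 10.00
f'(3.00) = 7.00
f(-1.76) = -0.66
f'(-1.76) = -2.52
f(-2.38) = 1.28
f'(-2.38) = -3.76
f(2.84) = 8.91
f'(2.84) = 6.68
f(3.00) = 10.00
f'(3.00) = 7.00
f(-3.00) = 4.00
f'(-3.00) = -5.00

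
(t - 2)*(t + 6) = t^2 + 4*t - 12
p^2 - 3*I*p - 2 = (p - 2*I)*(p - I)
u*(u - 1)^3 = u^4 - 3*u^3 + 3*u^2 - u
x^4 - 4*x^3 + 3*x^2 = x^2*(x - 3)*(x - 1)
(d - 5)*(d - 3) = d^2 - 8*d + 15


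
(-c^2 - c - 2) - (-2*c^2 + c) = c^2 - 2*c - 2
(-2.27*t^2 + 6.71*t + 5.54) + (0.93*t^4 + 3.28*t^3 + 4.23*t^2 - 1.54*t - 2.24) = 0.93*t^4 + 3.28*t^3 + 1.96*t^2 + 5.17*t + 3.3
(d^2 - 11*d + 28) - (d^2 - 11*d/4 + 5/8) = 219/8 - 33*d/4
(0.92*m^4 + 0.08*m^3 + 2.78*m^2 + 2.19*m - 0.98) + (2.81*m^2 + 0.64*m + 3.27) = 0.92*m^4 + 0.08*m^3 + 5.59*m^2 + 2.83*m + 2.29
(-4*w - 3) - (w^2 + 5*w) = -w^2 - 9*w - 3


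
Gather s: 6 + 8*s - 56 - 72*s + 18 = -64*s - 32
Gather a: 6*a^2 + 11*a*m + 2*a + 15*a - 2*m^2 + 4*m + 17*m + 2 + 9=6*a^2 + a*(11*m + 17) - 2*m^2 + 21*m + 11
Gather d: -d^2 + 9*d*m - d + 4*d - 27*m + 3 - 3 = -d^2 + d*(9*m + 3) - 27*m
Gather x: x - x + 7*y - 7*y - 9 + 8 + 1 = 0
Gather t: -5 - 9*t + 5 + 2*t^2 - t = 2*t^2 - 10*t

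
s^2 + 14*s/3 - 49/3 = (s - 7/3)*(s + 7)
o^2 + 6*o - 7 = (o - 1)*(o + 7)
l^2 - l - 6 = (l - 3)*(l + 2)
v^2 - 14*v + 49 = (v - 7)^2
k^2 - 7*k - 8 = (k - 8)*(k + 1)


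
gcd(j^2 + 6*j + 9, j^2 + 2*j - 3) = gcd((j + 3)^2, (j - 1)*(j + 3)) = j + 3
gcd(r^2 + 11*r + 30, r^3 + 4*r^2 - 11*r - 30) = r + 5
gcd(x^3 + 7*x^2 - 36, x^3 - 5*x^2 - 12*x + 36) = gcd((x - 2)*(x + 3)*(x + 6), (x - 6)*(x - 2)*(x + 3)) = x^2 + x - 6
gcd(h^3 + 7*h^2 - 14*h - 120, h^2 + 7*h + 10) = h + 5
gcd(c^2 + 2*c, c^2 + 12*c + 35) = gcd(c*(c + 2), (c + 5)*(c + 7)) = 1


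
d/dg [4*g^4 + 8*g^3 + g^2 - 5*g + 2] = 16*g^3 + 24*g^2 + 2*g - 5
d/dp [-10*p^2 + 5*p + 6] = 5 - 20*p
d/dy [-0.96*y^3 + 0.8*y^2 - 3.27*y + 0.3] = -2.88*y^2 + 1.6*y - 3.27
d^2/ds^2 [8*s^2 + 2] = 16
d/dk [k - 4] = 1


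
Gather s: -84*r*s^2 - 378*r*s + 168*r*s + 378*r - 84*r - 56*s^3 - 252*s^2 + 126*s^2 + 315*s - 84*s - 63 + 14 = 294*r - 56*s^3 + s^2*(-84*r - 126) + s*(231 - 210*r) - 49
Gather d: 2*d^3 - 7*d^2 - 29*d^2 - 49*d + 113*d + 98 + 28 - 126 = 2*d^3 - 36*d^2 + 64*d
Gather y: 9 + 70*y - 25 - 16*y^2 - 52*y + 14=-16*y^2 + 18*y - 2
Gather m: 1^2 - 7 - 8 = -14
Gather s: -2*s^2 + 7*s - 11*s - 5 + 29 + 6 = -2*s^2 - 4*s + 30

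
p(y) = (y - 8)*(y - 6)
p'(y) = 2*y - 14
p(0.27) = 44.29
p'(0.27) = -13.46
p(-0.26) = 51.71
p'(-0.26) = -14.52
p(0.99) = 35.12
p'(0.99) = -12.02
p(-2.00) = 80.00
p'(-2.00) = -18.00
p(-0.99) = 62.84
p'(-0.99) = -15.98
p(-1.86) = 77.50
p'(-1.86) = -17.72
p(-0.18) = 50.55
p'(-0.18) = -14.36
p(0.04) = 47.44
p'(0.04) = -13.92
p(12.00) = 24.00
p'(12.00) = 10.00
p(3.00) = 15.00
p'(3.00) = -8.00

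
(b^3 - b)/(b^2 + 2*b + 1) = b*(b - 1)/(b + 1)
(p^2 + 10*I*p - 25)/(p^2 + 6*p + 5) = (p^2 + 10*I*p - 25)/(p^2 + 6*p + 5)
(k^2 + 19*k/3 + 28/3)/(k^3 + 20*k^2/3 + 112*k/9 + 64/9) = 3*(3*k + 7)/(9*k^2 + 24*k + 16)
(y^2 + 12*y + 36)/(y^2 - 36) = (y + 6)/(y - 6)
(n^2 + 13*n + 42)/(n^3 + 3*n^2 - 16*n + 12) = (n + 7)/(n^2 - 3*n + 2)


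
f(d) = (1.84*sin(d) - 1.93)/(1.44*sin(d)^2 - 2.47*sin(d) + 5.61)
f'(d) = (-2.88*sin(d)*cos(d) + 2.47*cos(d))*(1.84*sin(d) - 1.93)/(1.44*sin(d)^2 - 2.47*sin(d) + 5.61)^2 + 1.84*cos(d)/(1.44*sin(d)^2 - 2.47*sin(d) + 5.61)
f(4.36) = -0.40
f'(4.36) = 0.01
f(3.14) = -0.34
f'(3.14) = -0.18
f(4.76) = -0.40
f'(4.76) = -0.00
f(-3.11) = -0.35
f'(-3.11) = -0.17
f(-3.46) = -0.27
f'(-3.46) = -0.27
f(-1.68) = -0.40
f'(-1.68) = 0.00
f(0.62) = -0.18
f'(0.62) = 0.30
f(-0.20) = -0.37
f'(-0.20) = 0.11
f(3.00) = -0.32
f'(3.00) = -0.22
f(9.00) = -0.24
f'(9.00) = -0.29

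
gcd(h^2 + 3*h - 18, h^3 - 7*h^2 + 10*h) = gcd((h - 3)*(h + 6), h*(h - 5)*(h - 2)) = 1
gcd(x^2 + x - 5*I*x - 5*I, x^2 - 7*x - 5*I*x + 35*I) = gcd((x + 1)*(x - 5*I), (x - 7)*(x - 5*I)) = x - 5*I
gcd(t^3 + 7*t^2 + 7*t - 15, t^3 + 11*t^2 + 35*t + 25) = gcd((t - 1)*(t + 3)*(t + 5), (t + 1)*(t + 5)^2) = t + 5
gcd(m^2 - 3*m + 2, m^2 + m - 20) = 1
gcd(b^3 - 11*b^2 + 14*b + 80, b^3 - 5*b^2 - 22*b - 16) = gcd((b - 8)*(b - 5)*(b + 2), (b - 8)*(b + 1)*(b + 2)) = b^2 - 6*b - 16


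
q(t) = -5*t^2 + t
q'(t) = 1 - 10*t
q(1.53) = -10.17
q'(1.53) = -14.30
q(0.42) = -0.46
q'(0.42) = -3.20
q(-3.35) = -59.46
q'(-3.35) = 34.50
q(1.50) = -9.75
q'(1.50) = -14.00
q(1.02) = -4.18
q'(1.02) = -9.20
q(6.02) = -175.18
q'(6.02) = -59.20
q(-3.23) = -55.39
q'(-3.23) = 33.30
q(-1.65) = -15.26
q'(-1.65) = 17.50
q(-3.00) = -48.00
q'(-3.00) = 31.00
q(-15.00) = -1140.00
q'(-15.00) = 151.00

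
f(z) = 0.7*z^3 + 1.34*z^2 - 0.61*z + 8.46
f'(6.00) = 91.07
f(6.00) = 204.24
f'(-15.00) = 431.69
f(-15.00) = -2043.39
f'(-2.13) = 3.21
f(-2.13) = 9.07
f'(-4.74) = 33.87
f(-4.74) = -33.09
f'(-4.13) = 24.14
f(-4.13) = -15.48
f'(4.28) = 49.33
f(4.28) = 85.28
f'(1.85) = 11.54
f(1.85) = 16.35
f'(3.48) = 34.15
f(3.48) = 52.07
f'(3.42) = 33.12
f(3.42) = 50.05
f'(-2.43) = 5.28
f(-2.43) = 7.81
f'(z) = 2.1*z^2 + 2.68*z - 0.61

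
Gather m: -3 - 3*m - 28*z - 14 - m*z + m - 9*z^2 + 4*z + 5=m*(-z - 2) - 9*z^2 - 24*z - 12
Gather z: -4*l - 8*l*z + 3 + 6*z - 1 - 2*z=-4*l + z*(4 - 8*l) + 2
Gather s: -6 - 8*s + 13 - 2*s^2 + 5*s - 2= -2*s^2 - 3*s + 5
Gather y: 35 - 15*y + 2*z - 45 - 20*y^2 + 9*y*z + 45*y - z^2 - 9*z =-20*y^2 + y*(9*z + 30) - z^2 - 7*z - 10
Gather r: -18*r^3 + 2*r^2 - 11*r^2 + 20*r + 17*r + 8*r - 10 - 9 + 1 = -18*r^3 - 9*r^2 + 45*r - 18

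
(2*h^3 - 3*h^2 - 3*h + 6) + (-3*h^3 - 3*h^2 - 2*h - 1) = -h^3 - 6*h^2 - 5*h + 5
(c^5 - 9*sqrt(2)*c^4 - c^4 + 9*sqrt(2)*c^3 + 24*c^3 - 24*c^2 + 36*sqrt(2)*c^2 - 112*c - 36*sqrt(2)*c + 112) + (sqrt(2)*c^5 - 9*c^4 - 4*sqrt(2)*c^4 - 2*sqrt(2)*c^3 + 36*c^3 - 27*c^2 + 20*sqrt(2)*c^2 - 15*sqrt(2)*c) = c^5 + sqrt(2)*c^5 - 13*sqrt(2)*c^4 - 10*c^4 + 7*sqrt(2)*c^3 + 60*c^3 - 51*c^2 + 56*sqrt(2)*c^2 - 112*c - 51*sqrt(2)*c + 112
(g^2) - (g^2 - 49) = 49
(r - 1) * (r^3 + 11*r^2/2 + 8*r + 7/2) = r^4 + 9*r^3/2 + 5*r^2/2 - 9*r/2 - 7/2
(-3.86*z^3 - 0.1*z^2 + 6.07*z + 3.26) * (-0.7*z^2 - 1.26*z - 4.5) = 2.702*z^5 + 4.9336*z^4 + 13.247*z^3 - 9.4802*z^2 - 31.4226*z - 14.67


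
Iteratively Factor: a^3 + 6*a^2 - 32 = (a - 2)*(a^2 + 8*a + 16) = (a - 2)*(a + 4)*(a + 4)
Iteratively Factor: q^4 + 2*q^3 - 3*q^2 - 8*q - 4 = (q + 1)*(q^3 + q^2 - 4*q - 4) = (q + 1)^2*(q^2 - 4) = (q - 2)*(q + 1)^2*(q + 2)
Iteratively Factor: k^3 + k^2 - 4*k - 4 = (k + 1)*(k^2 - 4) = (k - 2)*(k + 1)*(k + 2)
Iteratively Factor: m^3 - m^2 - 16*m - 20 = (m + 2)*(m^2 - 3*m - 10) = (m + 2)^2*(m - 5)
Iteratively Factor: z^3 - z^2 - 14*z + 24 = (z + 4)*(z^2 - 5*z + 6) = (z - 3)*(z + 4)*(z - 2)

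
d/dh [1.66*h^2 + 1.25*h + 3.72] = 3.32*h + 1.25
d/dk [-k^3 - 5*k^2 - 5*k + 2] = -3*k^2 - 10*k - 5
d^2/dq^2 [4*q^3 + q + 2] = 24*q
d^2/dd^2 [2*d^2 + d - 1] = 4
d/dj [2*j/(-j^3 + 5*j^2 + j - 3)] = 2*(2*j^3 - 5*j^2 - 3)/(j^6 - 10*j^5 + 23*j^4 + 16*j^3 - 29*j^2 - 6*j + 9)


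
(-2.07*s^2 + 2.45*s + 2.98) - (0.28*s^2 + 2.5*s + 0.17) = -2.35*s^2 - 0.0499999999999998*s + 2.81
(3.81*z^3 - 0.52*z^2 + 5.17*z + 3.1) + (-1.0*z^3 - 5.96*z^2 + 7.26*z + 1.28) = 2.81*z^3 - 6.48*z^2 + 12.43*z + 4.38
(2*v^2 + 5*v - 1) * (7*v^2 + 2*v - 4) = 14*v^4 + 39*v^3 - 5*v^2 - 22*v + 4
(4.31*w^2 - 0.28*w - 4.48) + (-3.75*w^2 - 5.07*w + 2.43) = 0.56*w^2 - 5.35*w - 2.05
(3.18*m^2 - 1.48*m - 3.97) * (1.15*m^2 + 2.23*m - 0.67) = 3.657*m^4 + 5.3894*m^3 - 9.9965*m^2 - 7.8615*m + 2.6599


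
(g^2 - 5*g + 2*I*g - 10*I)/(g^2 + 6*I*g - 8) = (g - 5)/(g + 4*I)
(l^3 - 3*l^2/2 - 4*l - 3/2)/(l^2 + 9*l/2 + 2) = (l^2 - 2*l - 3)/(l + 4)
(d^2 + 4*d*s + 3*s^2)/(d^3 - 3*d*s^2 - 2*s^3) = (-d - 3*s)/(-d^2 + d*s + 2*s^2)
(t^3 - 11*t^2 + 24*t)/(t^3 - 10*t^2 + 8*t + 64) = t*(t - 3)/(t^2 - 2*t - 8)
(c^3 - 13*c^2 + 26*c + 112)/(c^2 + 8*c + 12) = (c^2 - 15*c + 56)/(c + 6)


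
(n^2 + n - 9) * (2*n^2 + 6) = 2*n^4 + 2*n^3 - 12*n^2 + 6*n - 54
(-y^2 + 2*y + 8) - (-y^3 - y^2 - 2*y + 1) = y^3 + 4*y + 7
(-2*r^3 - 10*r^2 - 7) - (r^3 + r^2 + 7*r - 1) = -3*r^3 - 11*r^2 - 7*r - 6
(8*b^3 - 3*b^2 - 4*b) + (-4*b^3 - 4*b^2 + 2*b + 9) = 4*b^3 - 7*b^2 - 2*b + 9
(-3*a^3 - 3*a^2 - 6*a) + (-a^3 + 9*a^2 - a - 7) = -4*a^3 + 6*a^2 - 7*a - 7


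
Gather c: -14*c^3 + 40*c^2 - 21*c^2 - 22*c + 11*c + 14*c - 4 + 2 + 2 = -14*c^3 + 19*c^2 + 3*c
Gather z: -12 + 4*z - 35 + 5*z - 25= 9*z - 72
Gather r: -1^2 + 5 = 4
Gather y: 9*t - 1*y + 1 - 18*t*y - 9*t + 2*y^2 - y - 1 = 2*y^2 + y*(-18*t - 2)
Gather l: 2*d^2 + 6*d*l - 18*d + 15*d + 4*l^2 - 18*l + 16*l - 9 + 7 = 2*d^2 - 3*d + 4*l^2 + l*(6*d - 2) - 2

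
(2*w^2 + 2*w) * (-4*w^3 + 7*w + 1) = -8*w^5 - 8*w^4 + 14*w^3 + 16*w^2 + 2*w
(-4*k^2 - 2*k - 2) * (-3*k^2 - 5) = 12*k^4 + 6*k^3 + 26*k^2 + 10*k + 10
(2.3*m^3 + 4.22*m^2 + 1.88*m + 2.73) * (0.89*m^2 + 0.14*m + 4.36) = 2.047*m^5 + 4.0778*m^4 + 12.292*m^3 + 21.0921*m^2 + 8.579*m + 11.9028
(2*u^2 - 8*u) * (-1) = -2*u^2 + 8*u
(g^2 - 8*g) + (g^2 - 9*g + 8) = 2*g^2 - 17*g + 8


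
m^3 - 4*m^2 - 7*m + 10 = (m - 5)*(m - 1)*(m + 2)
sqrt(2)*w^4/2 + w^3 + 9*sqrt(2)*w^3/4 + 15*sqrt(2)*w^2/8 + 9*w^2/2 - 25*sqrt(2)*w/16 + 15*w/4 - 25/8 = (w - 1/2)*(w + 5/2)^2*(sqrt(2)*w/2 + 1)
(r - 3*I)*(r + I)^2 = r^3 - I*r^2 + 5*r + 3*I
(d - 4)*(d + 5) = d^2 + d - 20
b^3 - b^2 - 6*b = b*(b - 3)*(b + 2)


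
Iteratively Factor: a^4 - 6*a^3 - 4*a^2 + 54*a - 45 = (a - 3)*(a^3 - 3*a^2 - 13*a + 15) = (a - 5)*(a - 3)*(a^2 + 2*a - 3) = (a - 5)*(a - 3)*(a - 1)*(a + 3)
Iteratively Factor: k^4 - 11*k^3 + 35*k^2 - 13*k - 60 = (k + 1)*(k^3 - 12*k^2 + 47*k - 60) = (k - 4)*(k + 1)*(k^2 - 8*k + 15) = (k - 5)*(k - 4)*(k + 1)*(k - 3)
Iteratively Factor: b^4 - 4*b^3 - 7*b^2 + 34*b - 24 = (b - 4)*(b^3 - 7*b + 6) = (b - 4)*(b - 1)*(b^2 + b - 6) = (b - 4)*(b - 1)*(b + 3)*(b - 2)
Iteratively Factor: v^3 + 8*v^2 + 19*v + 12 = (v + 1)*(v^2 + 7*v + 12) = (v + 1)*(v + 4)*(v + 3)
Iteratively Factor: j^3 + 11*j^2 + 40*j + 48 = (j + 4)*(j^2 + 7*j + 12) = (j + 4)^2*(j + 3)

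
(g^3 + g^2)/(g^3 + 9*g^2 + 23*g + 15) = g^2/(g^2 + 8*g + 15)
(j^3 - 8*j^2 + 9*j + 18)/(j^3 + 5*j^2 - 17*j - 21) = (j - 6)/(j + 7)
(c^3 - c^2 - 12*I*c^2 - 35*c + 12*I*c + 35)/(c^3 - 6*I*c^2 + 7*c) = (c^2 - c*(1 + 5*I) + 5*I)/(c*(c + I))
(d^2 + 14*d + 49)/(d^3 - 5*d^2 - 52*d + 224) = (d + 7)/(d^2 - 12*d + 32)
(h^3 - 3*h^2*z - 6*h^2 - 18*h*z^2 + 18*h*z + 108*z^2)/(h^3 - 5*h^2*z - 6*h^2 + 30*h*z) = (-h^2 + 3*h*z + 18*z^2)/(h*(-h + 5*z))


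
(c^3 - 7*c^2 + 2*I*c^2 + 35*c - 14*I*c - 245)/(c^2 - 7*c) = c + 2*I + 35/c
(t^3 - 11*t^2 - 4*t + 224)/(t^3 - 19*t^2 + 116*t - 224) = (t + 4)/(t - 4)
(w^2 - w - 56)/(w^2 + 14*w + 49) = (w - 8)/(w + 7)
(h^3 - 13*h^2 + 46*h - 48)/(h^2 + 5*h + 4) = (h^3 - 13*h^2 + 46*h - 48)/(h^2 + 5*h + 4)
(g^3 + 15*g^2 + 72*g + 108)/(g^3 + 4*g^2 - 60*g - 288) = (g + 3)/(g - 8)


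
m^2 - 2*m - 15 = (m - 5)*(m + 3)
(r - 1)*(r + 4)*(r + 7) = r^3 + 10*r^2 + 17*r - 28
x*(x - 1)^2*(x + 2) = x^4 - 3*x^2 + 2*x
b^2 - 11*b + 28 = (b - 7)*(b - 4)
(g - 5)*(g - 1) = g^2 - 6*g + 5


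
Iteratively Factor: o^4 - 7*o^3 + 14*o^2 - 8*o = (o)*(o^3 - 7*o^2 + 14*o - 8) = o*(o - 4)*(o^2 - 3*o + 2) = o*(o - 4)*(o - 2)*(o - 1)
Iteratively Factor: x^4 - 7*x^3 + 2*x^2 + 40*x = (x)*(x^3 - 7*x^2 + 2*x + 40) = x*(x + 2)*(x^2 - 9*x + 20) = x*(x - 5)*(x + 2)*(x - 4)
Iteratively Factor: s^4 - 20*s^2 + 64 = (s + 2)*(s^3 - 2*s^2 - 16*s + 32) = (s + 2)*(s + 4)*(s^2 - 6*s + 8) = (s - 2)*(s + 2)*(s + 4)*(s - 4)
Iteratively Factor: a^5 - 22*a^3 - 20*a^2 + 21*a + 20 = (a + 4)*(a^4 - 4*a^3 - 6*a^2 + 4*a + 5) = (a + 1)*(a + 4)*(a^3 - 5*a^2 - a + 5) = (a + 1)^2*(a + 4)*(a^2 - 6*a + 5) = (a - 1)*(a + 1)^2*(a + 4)*(a - 5)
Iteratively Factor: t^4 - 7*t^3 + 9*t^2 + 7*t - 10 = (t + 1)*(t^3 - 8*t^2 + 17*t - 10) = (t - 5)*(t + 1)*(t^2 - 3*t + 2) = (t - 5)*(t - 2)*(t + 1)*(t - 1)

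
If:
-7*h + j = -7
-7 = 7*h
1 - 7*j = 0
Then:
No Solution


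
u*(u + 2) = u^2 + 2*u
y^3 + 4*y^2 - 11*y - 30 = (y - 3)*(y + 2)*(y + 5)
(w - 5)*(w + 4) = w^2 - w - 20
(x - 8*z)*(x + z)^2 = x^3 - 6*x^2*z - 15*x*z^2 - 8*z^3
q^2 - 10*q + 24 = (q - 6)*(q - 4)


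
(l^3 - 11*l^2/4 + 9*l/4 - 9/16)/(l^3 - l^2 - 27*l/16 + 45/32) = 2*(2*l - 1)/(4*l + 5)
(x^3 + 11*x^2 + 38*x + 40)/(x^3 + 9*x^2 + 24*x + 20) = (x + 4)/(x + 2)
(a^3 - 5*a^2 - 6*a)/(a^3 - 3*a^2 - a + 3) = a*(a - 6)/(a^2 - 4*a + 3)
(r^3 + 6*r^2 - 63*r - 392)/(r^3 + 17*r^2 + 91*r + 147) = (r - 8)/(r + 3)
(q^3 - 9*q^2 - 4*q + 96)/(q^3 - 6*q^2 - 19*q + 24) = (q - 4)/(q - 1)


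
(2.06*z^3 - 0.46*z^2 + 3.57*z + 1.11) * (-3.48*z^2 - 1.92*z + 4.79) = -7.1688*z^5 - 2.3544*z^4 - 1.673*z^3 - 12.9206*z^2 + 14.9691*z + 5.3169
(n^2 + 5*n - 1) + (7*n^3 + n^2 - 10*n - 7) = 7*n^3 + 2*n^2 - 5*n - 8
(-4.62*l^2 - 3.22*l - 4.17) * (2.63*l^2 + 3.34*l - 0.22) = -12.1506*l^4 - 23.8994*l^3 - 20.7055*l^2 - 13.2194*l + 0.9174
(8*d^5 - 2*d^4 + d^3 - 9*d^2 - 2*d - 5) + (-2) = 8*d^5 - 2*d^4 + d^3 - 9*d^2 - 2*d - 7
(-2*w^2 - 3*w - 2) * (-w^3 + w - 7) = 2*w^5 + 3*w^4 + 11*w^2 + 19*w + 14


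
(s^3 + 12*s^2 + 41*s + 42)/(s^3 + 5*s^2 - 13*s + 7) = (s^2 + 5*s + 6)/(s^2 - 2*s + 1)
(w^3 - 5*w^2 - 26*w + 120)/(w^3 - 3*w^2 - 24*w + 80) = (w - 6)/(w - 4)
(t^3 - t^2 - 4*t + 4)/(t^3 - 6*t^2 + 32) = (t^2 - 3*t + 2)/(t^2 - 8*t + 16)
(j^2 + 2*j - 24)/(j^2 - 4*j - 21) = (-j^2 - 2*j + 24)/(-j^2 + 4*j + 21)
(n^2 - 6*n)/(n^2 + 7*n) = (n - 6)/(n + 7)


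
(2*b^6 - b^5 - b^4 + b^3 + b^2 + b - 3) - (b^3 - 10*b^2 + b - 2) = 2*b^6 - b^5 - b^4 + 11*b^2 - 1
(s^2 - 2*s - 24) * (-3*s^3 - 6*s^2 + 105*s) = -3*s^5 + 189*s^3 - 66*s^2 - 2520*s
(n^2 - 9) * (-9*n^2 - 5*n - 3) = -9*n^4 - 5*n^3 + 78*n^2 + 45*n + 27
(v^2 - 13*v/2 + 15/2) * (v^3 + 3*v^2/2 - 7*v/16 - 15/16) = v^5 - 5*v^4 - 43*v^3/16 + 421*v^2/32 + 45*v/16 - 225/32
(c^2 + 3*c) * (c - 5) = c^3 - 2*c^2 - 15*c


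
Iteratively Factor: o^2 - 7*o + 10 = (o - 2)*(o - 5)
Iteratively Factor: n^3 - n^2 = (n)*(n^2 - n) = n*(n - 1)*(n)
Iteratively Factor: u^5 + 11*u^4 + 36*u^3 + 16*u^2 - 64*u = (u + 4)*(u^4 + 7*u^3 + 8*u^2 - 16*u) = (u + 4)^2*(u^3 + 3*u^2 - 4*u) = (u + 4)^3*(u^2 - u) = (u - 1)*(u + 4)^3*(u)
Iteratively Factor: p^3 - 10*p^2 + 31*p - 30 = (p - 5)*(p^2 - 5*p + 6) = (p - 5)*(p - 3)*(p - 2)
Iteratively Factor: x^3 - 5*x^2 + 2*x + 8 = (x - 4)*(x^2 - x - 2) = (x - 4)*(x - 2)*(x + 1)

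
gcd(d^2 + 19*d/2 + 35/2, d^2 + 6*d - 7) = d + 7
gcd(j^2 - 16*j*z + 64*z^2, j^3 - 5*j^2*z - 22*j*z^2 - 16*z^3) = -j + 8*z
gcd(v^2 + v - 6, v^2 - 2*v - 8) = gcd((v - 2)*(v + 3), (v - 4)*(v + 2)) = 1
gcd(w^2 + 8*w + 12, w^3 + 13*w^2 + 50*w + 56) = w + 2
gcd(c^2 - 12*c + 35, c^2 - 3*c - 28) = c - 7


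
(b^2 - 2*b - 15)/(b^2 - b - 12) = (b - 5)/(b - 4)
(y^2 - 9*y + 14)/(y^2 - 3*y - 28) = (y - 2)/(y + 4)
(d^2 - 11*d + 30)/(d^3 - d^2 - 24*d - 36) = (d - 5)/(d^2 + 5*d + 6)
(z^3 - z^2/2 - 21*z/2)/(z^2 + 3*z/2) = (2*z^2 - z - 21)/(2*z + 3)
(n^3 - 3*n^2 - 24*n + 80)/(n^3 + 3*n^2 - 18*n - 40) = (n - 4)/(n + 2)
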